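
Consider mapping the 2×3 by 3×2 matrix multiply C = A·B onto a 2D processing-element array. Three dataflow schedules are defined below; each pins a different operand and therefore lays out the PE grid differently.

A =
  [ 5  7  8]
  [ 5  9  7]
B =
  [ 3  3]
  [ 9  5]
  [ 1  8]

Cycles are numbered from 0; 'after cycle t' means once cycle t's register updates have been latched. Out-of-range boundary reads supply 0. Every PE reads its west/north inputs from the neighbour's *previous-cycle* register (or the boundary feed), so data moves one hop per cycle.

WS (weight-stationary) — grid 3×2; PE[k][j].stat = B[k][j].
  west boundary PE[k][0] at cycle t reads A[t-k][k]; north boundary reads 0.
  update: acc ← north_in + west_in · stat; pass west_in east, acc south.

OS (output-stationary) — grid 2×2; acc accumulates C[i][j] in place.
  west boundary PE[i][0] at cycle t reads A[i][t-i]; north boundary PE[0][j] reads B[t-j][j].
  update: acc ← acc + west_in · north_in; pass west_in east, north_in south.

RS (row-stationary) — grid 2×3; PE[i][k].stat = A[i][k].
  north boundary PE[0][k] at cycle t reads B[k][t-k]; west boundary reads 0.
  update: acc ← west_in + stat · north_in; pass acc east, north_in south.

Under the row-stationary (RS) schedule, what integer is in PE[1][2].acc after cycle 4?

PE[1][2].acc = 116

RS on a 2×3 grid — tracing PE[1][2] and its feeders:
  after 0 — PE[0][2] acc=0, pass-E 0, pass-S 0
  after 0 — PE[1][1] acc=0, pass-E 0, pass-S 0
  after 0 — PE[1][2] acc=0, pass-E 0, pass-S 0
  after 1 — PE[0][2] acc=0, pass-E 0, pass-S 0
  after 1 — PE[1][1] acc=0, pass-E 0, pass-S 0
  after 1 — PE[1][2] acc=0, pass-E 0, pass-S 0
  after 2 — PE[0][2] acc=86, pass-E 86, pass-S 1
  after 2 — PE[1][1] acc=96, pass-E 96, pass-S 9
  after 2 — PE[1][2] acc=0, pass-E 0, pass-S 0
  after 3 — PE[0][2] acc=114, pass-E 114, pass-S 8
  after 3 — PE[1][1] acc=60, pass-E 60, pass-S 5
  after 3 — PE[1][2] acc=103, pass-E 103, pass-S 1
  after 4 — PE[0][2] acc=0, pass-E 0, pass-S 0
  after 4 — PE[1][1] acc=0, pass-E 0, pass-S 0
  after 4 — PE[1][2] acc=116, pass-E 116, pass-S 8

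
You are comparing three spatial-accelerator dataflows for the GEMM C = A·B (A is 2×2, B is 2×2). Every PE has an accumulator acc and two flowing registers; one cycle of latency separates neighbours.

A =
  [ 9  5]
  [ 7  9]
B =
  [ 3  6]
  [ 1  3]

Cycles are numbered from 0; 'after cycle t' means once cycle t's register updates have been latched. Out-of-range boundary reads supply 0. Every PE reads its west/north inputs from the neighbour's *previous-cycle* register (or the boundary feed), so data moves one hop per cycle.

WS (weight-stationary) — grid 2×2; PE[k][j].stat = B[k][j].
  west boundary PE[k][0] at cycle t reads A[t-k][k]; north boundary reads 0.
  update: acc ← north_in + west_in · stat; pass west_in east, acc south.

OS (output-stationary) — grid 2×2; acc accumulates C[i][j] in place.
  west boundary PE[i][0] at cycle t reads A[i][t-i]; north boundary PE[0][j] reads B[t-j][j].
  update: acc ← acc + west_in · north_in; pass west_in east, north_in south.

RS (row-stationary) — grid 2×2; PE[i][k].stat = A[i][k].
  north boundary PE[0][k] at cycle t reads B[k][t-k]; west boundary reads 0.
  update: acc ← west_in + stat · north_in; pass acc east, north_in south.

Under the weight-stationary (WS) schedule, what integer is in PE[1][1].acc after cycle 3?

Tracing WS — 2×2 array, target PE[1][1]:
  after 0 — PE[0][1] acc=0, pass-E 0, pass-S 0
  after 0 — PE[1][0] acc=0, pass-E 0, pass-S 0
  after 0 — PE[1][1] acc=0, pass-E 0, pass-S 0
  after 1 — PE[0][1] acc=54, pass-E 9, pass-S 54
  after 1 — PE[1][0] acc=32, pass-E 5, pass-S 32
  after 1 — PE[1][1] acc=0, pass-E 0, pass-S 0
  after 2 — PE[0][1] acc=42, pass-E 7, pass-S 42
  after 2 — PE[1][0] acc=30, pass-E 9, pass-S 30
  after 2 — PE[1][1] acc=69, pass-E 5, pass-S 69
  after 3 — PE[0][1] acc=0, pass-E 0, pass-S 0
  after 3 — PE[1][0] acc=0, pass-E 0, pass-S 0
  after 3 — PE[1][1] acc=69, pass-E 9, pass-S 69

PE[1][1].acc = 69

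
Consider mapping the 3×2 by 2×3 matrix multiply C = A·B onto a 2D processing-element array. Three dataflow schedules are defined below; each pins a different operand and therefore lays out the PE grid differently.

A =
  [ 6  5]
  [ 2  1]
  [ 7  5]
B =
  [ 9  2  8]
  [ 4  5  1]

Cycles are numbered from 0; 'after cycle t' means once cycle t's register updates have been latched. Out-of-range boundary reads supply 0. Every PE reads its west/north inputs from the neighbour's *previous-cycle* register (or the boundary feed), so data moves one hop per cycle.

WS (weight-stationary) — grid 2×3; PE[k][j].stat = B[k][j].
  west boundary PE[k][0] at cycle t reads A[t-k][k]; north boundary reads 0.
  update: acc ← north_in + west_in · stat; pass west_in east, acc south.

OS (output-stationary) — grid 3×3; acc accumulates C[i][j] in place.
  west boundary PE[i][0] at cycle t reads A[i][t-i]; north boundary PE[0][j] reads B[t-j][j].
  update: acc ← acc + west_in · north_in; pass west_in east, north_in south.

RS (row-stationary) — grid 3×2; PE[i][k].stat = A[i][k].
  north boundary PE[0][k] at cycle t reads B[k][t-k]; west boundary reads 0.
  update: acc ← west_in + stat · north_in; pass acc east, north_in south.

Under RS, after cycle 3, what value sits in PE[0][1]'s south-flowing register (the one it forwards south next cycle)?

RS (3×2). Following PE[0][1] plus its west/north inputs:
  after 0 — PE[0][0] acc=54, pass-E 54, pass-S 9
  after 0 — PE[0][1] acc=0, pass-E 0, pass-S 0
  after 1 — PE[0][0] acc=12, pass-E 12, pass-S 2
  after 1 — PE[0][1] acc=74, pass-E 74, pass-S 4
  after 2 — PE[0][0] acc=48, pass-E 48, pass-S 8
  after 2 — PE[0][1] acc=37, pass-E 37, pass-S 5
  after 3 — PE[0][0] acc=0, pass-E 0, pass-S 0
  after 3 — PE[0][1] acc=53, pass-E 53, pass-S 1

register = 1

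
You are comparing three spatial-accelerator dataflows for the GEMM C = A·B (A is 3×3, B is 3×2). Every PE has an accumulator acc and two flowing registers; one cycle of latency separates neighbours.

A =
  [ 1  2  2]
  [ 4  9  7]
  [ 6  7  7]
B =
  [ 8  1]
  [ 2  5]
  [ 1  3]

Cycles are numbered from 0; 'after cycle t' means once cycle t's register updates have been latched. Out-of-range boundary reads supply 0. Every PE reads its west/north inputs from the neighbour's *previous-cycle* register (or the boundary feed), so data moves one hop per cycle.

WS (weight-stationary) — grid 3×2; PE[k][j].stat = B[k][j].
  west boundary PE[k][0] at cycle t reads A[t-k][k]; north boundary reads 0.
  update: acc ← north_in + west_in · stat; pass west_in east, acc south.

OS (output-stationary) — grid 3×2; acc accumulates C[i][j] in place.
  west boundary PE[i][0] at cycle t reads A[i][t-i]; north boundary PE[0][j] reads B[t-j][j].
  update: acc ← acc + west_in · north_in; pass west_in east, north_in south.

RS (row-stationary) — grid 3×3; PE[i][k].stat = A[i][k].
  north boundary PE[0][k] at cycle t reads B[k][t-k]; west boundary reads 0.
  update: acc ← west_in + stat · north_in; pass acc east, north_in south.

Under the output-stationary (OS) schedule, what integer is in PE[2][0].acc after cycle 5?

PE[2][0].acc = 69

OS (3×2). Following PE[2][0] plus its west/north inputs:
  c0 r1c0: 0 / 0 / 0
  c0 r2c0: 0 / 0 / 0
  c1 r1c0: 32 / 4 / 8
  c1 r2c0: 0 / 0 / 0
  c2 r1c0: 50 / 9 / 2
  c2 r2c0: 48 / 6 / 8
  c3 r1c0: 57 / 7 / 1
  c3 r2c0: 62 / 7 / 2
  c4 r1c0: 57 / 0 / 0
  c4 r2c0: 69 / 7 / 1
  c5 r1c0: 57 / 0 / 0
  c5 r2c0: 69 / 0 / 0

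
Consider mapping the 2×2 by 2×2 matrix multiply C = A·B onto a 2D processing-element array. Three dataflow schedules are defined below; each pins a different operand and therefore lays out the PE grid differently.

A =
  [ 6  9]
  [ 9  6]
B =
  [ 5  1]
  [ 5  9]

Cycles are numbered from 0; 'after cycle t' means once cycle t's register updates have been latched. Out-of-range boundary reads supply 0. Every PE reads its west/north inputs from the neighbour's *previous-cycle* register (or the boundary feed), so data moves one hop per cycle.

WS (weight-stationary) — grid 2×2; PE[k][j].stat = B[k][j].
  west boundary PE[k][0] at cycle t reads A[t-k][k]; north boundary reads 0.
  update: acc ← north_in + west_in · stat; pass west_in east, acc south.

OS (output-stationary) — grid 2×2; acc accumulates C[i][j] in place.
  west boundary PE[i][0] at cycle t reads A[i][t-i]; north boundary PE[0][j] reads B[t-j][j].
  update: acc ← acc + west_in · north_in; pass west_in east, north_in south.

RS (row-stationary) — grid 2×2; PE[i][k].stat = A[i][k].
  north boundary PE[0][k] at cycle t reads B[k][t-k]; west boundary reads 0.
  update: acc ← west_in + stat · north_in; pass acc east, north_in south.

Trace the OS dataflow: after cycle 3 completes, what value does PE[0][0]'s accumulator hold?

Tracing OS — 2×2 array, target PE[0][0]:
  0: (0,0).acc=30  regs=<6,5>
  1: (0,0).acc=75  regs=<9,5>
  2: (0,0).acc=75  regs=<0,0>
  3: (0,0).acc=75  regs=<0,0>

PE[0][0].acc = 75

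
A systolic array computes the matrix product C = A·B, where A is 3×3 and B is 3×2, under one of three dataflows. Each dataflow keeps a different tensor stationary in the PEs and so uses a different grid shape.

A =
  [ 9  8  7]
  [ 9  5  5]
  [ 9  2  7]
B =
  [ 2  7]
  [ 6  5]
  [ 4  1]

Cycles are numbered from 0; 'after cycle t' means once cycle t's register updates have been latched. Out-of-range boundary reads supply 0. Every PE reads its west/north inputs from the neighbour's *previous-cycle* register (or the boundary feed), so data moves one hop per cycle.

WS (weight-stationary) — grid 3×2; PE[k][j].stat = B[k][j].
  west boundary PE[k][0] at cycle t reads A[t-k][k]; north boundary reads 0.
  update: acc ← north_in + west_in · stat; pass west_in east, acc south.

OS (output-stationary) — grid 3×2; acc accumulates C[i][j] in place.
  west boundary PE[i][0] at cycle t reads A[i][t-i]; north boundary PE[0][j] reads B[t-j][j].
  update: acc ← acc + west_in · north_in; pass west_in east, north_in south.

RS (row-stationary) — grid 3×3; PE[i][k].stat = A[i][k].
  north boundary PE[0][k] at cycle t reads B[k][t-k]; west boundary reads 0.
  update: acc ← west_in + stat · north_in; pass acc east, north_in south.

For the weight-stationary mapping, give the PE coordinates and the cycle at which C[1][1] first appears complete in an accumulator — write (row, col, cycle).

(row, col, cycle) = (2, 1, 4)

Under WS, C[1][1] lands at PE[2][1]:
  after 0 — PE[2][1] acc=0, pass-E 0, pass-S 0
  after 1 — PE[2][1] acc=0, pass-E 0, pass-S 0
  after 2 — PE[2][1] acc=0, pass-E 0, pass-S 0
  after 3 — PE[2][1] acc=110, pass-E 7, pass-S 110
  after 4 — PE[2][1] acc=93, pass-E 5, pass-S 93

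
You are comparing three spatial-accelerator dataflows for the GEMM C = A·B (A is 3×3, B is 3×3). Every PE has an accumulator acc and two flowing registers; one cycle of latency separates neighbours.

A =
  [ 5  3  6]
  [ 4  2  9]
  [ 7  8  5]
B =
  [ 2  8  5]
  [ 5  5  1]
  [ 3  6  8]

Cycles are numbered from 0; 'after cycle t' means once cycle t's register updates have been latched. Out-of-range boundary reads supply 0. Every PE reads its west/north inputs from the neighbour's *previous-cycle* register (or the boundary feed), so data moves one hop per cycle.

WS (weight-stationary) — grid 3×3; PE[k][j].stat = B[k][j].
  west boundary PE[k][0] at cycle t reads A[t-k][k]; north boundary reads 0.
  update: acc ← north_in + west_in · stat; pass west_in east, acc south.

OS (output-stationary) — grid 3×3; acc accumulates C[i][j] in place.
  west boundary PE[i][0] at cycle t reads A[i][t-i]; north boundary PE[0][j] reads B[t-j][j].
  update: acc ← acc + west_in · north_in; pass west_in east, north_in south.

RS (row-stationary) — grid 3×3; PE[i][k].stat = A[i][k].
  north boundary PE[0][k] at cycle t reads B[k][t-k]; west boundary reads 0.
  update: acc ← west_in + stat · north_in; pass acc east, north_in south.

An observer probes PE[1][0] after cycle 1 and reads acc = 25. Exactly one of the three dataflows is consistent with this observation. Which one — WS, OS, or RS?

WS [3×3] PE[1][0] across cycles:
  after 0 — PE[1][0] acc=0, pass-E 0, pass-S 0
  after 1 — PE[1][0] acc=25, pass-E 3, pass-S 25
OS [3×3] PE[1][0] across cycles:
  after 0 — PE[1][0] acc=0, pass-E 0, pass-S 0
  after 1 — PE[1][0] acc=8, pass-E 4, pass-S 2
RS [3×3] PE[1][0] across cycles:
  after 0 — PE[1][0] acc=0, pass-E 0, pass-S 0
  after 1 — PE[1][0] acc=8, pass-E 8, pass-S 2

dataflow = WS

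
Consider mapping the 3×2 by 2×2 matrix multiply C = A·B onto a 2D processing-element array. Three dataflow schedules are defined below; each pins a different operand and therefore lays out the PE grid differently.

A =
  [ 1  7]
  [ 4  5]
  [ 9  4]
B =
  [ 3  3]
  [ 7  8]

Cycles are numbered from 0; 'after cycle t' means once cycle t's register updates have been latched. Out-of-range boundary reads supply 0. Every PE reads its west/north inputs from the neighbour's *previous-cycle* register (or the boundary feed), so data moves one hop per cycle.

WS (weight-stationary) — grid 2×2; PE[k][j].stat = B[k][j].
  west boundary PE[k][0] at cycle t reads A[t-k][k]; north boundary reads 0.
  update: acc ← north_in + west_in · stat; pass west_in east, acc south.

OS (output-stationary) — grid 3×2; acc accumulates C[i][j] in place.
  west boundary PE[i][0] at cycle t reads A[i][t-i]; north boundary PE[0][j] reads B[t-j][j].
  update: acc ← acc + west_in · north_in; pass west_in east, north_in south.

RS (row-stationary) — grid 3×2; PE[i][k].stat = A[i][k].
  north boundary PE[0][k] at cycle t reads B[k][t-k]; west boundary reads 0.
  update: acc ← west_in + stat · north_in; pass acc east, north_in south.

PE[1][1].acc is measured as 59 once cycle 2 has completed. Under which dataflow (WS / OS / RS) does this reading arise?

dataflow = WS

WS [2×2] PE[1][1] across cycles:
  step 0 · PE1,1: acc=0; fwd→0 fwd↓0
  step 1 · PE1,1: acc=0; fwd→0 fwd↓0
  step 2 · PE1,1: acc=59; fwd→7 fwd↓59
OS [3×2] PE[1][1] across cycles:
  step 0 · PE1,1: acc=0; fwd→0 fwd↓0
  step 1 · PE1,1: acc=0; fwd→0 fwd↓0
  step 2 · PE1,1: acc=12; fwd→4 fwd↓3
RS [3×2] PE[1][1] across cycles:
  step 0 · PE1,1: acc=0; fwd→0 fwd↓0
  step 1 · PE1,1: acc=0; fwd→0 fwd↓0
  step 2 · PE1,1: acc=47; fwd→47 fwd↓7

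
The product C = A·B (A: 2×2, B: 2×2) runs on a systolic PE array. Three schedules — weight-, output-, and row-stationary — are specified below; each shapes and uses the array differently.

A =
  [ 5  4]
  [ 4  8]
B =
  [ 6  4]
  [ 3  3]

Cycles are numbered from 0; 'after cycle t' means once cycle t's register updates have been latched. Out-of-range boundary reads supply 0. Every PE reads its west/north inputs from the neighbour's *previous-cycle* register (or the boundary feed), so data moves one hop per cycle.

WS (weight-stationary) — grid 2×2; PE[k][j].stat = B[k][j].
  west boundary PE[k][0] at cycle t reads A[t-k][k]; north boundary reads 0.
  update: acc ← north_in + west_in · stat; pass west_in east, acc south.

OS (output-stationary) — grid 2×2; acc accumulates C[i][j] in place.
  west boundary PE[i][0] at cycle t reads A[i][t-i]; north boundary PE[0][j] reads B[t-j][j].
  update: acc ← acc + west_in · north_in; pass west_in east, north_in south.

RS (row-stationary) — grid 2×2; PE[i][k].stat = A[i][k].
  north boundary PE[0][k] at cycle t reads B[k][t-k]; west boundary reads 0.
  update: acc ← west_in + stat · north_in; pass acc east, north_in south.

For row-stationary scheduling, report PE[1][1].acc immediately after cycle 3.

RS 2×2: PE[1][1] cycle-by-cycle (with neighbour feeds):
  after 0 — PE[0][1] acc=0, pass-E 0, pass-S 0
  after 0 — PE[1][0] acc=0, pass-E 0, pass-S 0
  after 0 — PE[1][1] acc=0, pass-E 0, pass-S 0
  after 1 — PE[0][1] acc=42, pass-E 42, pass-S 3
  after 1 — PE[1][0] acc=24, pass-E 24, pass-S 6
  after 1 — PE[1][1] acc=0, pass-E 0, pass-S 0
  after 2 — PE[0][1] acc=32, pass-E 32, pass-S 3
  after 2 — PE[1][0] acc=16, pass-E 16, pass-S 4
  after 2 — PE[1][1] acc=48, pass-E 48, pass-S 3
  after 3 — PE[0][1] acc=0, pass-E 0, pass-S 0
  after 3 — PE[1][0] acc=0, pass-E 0, pass-S 0
  after 3 — PE[1][1] acc=40, pass-E 40, pass-S 3

PE[1][1].acc = 40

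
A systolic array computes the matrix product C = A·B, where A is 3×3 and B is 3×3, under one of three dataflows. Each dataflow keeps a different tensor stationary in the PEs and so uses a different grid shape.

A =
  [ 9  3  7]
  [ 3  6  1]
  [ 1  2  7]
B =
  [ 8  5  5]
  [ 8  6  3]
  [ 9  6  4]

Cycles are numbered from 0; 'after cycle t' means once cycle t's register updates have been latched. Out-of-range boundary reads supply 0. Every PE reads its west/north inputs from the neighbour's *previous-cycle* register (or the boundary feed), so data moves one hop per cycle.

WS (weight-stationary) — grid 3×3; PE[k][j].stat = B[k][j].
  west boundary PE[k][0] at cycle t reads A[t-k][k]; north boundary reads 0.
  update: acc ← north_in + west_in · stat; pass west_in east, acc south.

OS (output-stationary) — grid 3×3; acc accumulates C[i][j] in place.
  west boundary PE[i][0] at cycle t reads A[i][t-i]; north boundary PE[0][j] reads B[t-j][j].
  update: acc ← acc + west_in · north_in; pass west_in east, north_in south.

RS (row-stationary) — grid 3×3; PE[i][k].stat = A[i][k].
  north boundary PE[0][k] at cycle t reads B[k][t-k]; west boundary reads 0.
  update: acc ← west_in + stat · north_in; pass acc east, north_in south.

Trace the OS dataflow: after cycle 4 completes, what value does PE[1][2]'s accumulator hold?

PE[1][2].acc = 33

OS on a 3×3 grid — tracing PE[1][2] and its feeders:
  after 0 — PE[0][2] acc=0, pass-E 0, pass-S 0
  after 0 — PE[1][1] acc=0, pass-E 0, pass-S 0
  after 0 — PE[1][2] acc=0, pass-E 0, pass-S 0
  after 1 — PE[0][2] acc=0, pass-E 0, pass-S 0
  after 1 — PE[1][1] acc=0, pass-E 0, pass-S 0
  after 1 — PE[1][2] acc=0, pass-E 0, pass-S 0
  after 2 — PE[0][2] acc=45, pass-E 9, pass-S 5
  after 2 — PE[1][1] acc=15, pass-E 3, pass-S 5
  after 2 — PE[1][2] acc=0, pass-E 0, pass-S 0
  after 3 — PE[0][2] acc=54, pass-E 3, pass-S 3
  after 3 — PE[1][1] acc=51, pass-E 6, pass-S 6
  after 3 — PE[1][2] acc=15, pass-E 3, pass-S 5
  after 4 — PE[0][2] acc=82, pass-E 7, pass-S 4
  after 4 — PE[1][1] acc=57, pass-E 1, pass-S 6
  after 4 — PE[1][2] acc=33, pass-E 6, pass-S 3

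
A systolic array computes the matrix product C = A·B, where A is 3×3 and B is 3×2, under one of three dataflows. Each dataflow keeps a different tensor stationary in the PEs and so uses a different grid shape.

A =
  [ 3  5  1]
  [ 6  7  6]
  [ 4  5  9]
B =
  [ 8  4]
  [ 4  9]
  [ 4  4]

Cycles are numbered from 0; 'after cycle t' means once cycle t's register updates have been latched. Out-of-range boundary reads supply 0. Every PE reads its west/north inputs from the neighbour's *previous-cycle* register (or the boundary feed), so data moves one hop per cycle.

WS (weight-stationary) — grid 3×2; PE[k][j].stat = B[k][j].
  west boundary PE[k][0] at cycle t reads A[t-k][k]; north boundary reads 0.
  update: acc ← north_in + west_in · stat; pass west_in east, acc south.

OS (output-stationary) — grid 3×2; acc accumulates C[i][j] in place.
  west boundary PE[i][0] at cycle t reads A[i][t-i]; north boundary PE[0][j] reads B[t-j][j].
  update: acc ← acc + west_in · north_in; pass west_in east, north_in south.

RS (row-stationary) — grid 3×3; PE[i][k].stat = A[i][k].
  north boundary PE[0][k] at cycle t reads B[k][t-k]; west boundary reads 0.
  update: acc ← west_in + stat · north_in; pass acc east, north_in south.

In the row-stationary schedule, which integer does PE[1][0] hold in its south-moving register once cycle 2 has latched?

RS (3×3). Following PE[1][0] plus its west/north inputs:
  cycle 0: PE[0][0] → acc 24, east 24, south 8
  cycle 0: PE[1][0] → acc 0, east 0, south 0
  cycle 1: PE[0][0] → acc 12, east 12, south 4
  cycle 1: PE[1][0] → acc 48, east 48, south 8
  cycle 2: PE[0][0] → acc 0, east 0, south 0
  cycle 2: PE[1][0] → acc 24, east 24, south 4

register = 4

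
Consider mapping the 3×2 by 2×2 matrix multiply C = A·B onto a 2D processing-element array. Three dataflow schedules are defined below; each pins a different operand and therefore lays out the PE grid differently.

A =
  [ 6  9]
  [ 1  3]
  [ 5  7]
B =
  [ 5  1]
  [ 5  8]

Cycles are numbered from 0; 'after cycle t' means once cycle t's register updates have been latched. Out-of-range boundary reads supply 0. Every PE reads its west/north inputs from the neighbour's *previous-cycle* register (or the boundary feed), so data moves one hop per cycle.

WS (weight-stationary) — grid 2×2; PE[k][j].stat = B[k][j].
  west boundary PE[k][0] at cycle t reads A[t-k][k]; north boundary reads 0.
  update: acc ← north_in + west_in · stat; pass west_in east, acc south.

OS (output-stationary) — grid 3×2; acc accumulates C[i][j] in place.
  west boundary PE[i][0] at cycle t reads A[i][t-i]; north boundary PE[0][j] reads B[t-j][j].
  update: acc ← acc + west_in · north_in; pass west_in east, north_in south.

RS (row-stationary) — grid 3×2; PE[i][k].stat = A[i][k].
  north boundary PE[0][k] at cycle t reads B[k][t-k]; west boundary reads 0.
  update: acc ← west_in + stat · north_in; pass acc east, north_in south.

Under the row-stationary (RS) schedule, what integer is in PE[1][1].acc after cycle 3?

RS 3×2: PE[1][1] cycle-by-cycle (with neighbour feeds):
  t=0 PE[0][1]: acc=0 h=0 v=0
  t=0 PE[1][0]: acc=0 h=0 v=0
  t=0 PE[1][1]: acc=0 h=0 v=0
  t=1 PE[0][1]: acc=75 h=75 v=5
  t=1 PE[1][0]: acc=5 h=5 v=5
  t=1 PE[1][1]: acc=0 h=0 v=0
  t=2 PE[0][1]: acc=78 h=78 v=8
  t=2 PE[1][0]: acc=1 h=1 v=1
  t=2 PE[1][1]: acc=20 h=20 v=5
  t=3 PE[0][1]: acc=0 h=0 v=0
  t=3 PE[1][0]: acc=0 h=0 v=0
  t=3 PE[1][1]: acc=25 h=25 v=8

PE[1][1].acc = 25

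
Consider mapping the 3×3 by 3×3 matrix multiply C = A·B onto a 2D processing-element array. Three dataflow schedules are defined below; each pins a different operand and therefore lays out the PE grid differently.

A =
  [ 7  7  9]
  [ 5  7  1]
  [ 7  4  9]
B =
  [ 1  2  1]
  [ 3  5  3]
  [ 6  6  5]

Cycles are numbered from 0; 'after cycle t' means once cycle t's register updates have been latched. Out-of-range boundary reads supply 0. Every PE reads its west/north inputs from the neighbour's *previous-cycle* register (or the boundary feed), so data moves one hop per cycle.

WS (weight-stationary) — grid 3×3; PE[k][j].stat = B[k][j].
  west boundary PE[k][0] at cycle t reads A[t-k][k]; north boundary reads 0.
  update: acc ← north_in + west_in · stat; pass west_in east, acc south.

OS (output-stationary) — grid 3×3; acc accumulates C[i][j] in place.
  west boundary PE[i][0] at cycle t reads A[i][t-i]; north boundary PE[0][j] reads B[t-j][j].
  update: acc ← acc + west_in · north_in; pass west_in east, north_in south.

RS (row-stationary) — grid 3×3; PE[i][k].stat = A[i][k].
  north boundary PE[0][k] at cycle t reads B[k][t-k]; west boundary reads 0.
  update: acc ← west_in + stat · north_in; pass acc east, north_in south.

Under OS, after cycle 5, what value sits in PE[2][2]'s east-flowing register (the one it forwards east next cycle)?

register = 4

Tracing OS — 3×3 array, target PE[2][2]:
  after 0 — PE[1][2] acc=0, pass-E 0, pass-S 0
  after 0 — PE[2][1] acc=0, pass-E 0, pass-S 0
  after 0 — PE[2][2] acc=0, pass-E 0, pass-S 0
  after 1 — PE[1][2] acc=0, pass-E 0, pass-S 0
  after 1 — PE[2][1] acc=0, pass-E 0, pass-S 0
  after 1 — PE[2][2] acc=0, pass-E 0, pass-S 0
  after 2 — PE[1][2] acc=0, pass-E 0, pass-S 0
  after 2 — PE[2][1] acc=0, pass-E 0, pass-S 0
  after 2 — PE[2][2] acc=0, pass-E 0, pass-S 0
  after 3 — PE[1][2] acc=5, pass-E 5, pass-S 1
  after 3 — PE[2][1] acc=14, pass-E 7, pass-S 2
  after 3 — PE[2][2] acc=0, pass-E 0, pass-S 0
  after 4 — PE[1][2] acc=26, pass-E 7, pass-S 3
  after 4 — PE[2][1] acc=34, pass-E 4, pass-S 5
  after 4 — PE[2][2] acc=7, pass-E 7, pass-S 1
  after 5 — PE[1][2] acc=31, pass-E 1, pass-S 5
  after 5 — PE[2][1] acc=88, pass-E 9, pass-S 6
  after 5 — PE[2][2] acc=19, pass-E 4, pass-S 3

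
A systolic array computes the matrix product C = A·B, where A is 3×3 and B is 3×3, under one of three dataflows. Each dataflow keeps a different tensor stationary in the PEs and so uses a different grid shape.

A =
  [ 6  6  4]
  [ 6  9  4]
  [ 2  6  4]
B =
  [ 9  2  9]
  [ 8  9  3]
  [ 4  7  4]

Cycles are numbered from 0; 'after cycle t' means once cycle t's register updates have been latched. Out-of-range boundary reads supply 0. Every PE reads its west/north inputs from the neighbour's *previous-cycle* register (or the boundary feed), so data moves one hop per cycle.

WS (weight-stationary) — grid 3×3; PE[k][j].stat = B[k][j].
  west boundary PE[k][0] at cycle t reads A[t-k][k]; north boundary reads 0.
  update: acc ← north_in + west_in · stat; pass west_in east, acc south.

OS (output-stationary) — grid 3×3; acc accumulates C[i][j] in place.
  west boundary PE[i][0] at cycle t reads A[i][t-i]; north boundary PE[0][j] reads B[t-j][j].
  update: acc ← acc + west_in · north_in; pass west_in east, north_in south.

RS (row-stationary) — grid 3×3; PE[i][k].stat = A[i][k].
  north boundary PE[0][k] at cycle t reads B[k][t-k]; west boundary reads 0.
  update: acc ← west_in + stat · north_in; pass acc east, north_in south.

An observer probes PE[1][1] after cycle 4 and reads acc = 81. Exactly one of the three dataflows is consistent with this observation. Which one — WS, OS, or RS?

WS (3×3 grid), PE[1][1]:
  after 0 — PE[1][1] acc=0, pass-E 0, pass-S 0
  after 1 — PE[1][1] acc=0, pass-E 0, pass-S 0
  after 2 — PE[1][1] acc=66, pass-E 6, pass-S 66
  after 3 — PE[1][1] acc=93, pass-E 9, pass-S 93
  after 4 — PE[1][1] acc=58, pass-E 6, pass-S 58
OS (3×3 grid), PE[1][1]:
  after 0 — PE[1][1] acc=0, pass-E 0, pass-S 0
  after 1 — PE[1][1] acc=0, pass-E 0, pass-S 0
  after 2 — PE[1][1] acc=12, pass-E 6, pass-S 2
  after 3 — PE[1][1] acc=93, pass-E 9, pass-S 9
  after 4 — PE[1][1] acc=121, pass-E 4, pass-S 7
RS (3×3 grid), PE[1][1]:
  after 0 — PE[1][1] acc=0, pass-E 0, pass-S 0
  after 1 — PE[1][1] acc=0, pass-E 0, pass-S 0
  after 2 — PE[1][1] acc=126, pass-E 126, pass-S 8
  after 3 — PE[1][1] acc=93, pass-E 93, pass-S 9
  after 4 — PE[1][1] acc=81, pass-E 81, pass-S 3

dataflow = RS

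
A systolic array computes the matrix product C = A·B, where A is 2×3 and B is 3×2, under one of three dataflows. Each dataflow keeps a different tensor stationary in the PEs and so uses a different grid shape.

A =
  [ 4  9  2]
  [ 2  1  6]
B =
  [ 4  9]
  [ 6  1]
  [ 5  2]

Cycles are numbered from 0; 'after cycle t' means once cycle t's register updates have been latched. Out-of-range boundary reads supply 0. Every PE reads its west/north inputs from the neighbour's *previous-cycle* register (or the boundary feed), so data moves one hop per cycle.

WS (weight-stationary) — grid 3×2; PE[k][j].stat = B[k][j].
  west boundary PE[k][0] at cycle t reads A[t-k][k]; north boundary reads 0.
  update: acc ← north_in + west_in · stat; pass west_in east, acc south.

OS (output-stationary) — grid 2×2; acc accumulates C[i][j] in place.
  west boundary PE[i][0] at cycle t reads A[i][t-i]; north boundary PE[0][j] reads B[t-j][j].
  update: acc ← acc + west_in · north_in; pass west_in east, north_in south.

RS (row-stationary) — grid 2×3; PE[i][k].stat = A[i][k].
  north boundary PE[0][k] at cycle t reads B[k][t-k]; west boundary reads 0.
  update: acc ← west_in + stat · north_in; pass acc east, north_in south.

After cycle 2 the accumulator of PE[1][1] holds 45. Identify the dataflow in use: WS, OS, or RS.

dataflow = WS

— WS: 3×2; PE[1][1] trace:
  cycle 0: PE[1][1] → acc 0, east 0, south 0
  cycle 1: PE[1][1] → acc 0, east 0, south 0
  cycle 2: PE[1][1] → acc 45, east 9, south 45
— OS: 2×2; PE[1][1] trace:
  cycle 0: PE[1][1] → acc 0, east 0, south 0
  cycle 1: PE[1][1] → acc 0, east 0, south 0
  cycle 2: PE[1][1] → acc 18, east 2, south 9
— RS: 2×3; PE[1][1] trace:
  cycle 0: PE[1][1] → acc 0, east 0, south 0
  cycle 1: PE[1][1] → acc 0, east 0, south 0
  cycle 2: PE[1][1] → acc 14, east 14, south 6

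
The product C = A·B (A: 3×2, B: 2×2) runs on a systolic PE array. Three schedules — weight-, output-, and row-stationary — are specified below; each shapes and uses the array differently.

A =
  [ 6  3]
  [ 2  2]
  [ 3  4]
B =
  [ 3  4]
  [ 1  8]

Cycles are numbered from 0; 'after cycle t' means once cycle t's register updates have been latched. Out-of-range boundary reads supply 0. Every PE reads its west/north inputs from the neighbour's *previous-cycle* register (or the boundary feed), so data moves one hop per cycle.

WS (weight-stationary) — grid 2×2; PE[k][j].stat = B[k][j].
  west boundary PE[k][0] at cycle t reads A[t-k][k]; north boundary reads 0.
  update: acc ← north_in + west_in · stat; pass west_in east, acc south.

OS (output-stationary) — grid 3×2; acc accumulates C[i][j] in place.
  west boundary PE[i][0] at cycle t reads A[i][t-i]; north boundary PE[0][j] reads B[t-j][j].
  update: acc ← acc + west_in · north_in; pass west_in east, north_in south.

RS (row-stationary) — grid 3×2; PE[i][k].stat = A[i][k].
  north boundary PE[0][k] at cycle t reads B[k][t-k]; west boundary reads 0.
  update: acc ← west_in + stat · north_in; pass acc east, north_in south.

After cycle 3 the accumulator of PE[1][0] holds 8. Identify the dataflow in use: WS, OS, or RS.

dataflow = OS

— WS: 2×2; PE[1][0] trace:
  cycle 0: PE[1][0] → acc 0, east 0, south 0
  cycle 1: PE[1][0] → acc 21, east 3, south 21
  cycle 2: PE[1][0] → acc 8, east 2, south 8
  cycle 3: PE[1][0] → acc 13, east 4, south 13
— OS: 3×2; PE[1][0] trace:
  cycle 0: PE[1][0] → acc 0, east 0, south 0
  cycle 1: PE[1][0] → acc 6, east 2, south 3
  cycle 2: PE[1][0] → acc 8, east 2, south 1
  cycle 3: PE[1][0] → acc 8, east 0, south 0
— RS: 3×2; PE[1][0] trace:
  cycle 0: PE[1][0] → acc 0, east 0, south 0
  cycle 1: PE[1][0] → acc 6, east 6, south 3
  cycle 2: PE[1][0] → acc 8, east 8, south 4
  cycle 3: PE[1][0] → acc 0, east 0, south 0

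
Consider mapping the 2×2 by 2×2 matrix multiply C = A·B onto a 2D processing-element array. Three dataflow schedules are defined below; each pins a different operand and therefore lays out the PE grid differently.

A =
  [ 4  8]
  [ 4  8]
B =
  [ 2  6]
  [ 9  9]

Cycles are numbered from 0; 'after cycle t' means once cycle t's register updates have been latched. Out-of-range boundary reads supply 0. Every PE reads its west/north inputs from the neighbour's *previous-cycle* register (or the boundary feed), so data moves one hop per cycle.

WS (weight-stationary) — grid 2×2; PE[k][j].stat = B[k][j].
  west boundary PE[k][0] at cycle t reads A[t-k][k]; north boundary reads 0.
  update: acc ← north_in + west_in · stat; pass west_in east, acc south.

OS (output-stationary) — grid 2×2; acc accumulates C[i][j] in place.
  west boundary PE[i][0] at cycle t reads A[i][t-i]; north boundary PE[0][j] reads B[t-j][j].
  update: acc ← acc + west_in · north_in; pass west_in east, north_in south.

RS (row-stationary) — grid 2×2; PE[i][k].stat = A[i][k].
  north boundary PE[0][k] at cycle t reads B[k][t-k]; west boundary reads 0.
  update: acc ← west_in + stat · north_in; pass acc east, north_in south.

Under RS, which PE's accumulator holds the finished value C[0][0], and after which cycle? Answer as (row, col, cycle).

(row, col, cycle) = (0, 1, 1)

RS: C[0][0] accumulates in PE[0][1]:
  cycle 0: PE[0][1] → acc 0, east 0, south 0
  cycle 1: PE[0][1] → acc 80, east 80, south 9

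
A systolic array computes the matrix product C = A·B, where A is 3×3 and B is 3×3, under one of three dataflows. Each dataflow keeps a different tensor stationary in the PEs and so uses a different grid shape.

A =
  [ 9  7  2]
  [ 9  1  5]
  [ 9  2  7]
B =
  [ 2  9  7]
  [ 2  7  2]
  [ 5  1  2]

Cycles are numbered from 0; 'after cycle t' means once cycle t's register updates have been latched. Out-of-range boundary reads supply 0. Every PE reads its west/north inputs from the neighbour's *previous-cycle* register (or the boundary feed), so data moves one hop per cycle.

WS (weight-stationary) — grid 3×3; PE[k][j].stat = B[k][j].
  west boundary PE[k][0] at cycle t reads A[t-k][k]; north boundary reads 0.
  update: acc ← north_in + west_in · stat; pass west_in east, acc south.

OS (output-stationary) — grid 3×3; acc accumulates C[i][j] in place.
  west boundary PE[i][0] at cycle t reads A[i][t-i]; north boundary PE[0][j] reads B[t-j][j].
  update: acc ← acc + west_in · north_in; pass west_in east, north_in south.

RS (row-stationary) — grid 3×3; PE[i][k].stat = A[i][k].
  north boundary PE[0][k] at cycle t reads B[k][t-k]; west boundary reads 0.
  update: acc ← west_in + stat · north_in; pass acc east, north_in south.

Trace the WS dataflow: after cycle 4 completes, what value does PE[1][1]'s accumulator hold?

WS on a 3×3 grid — tracing PE[1][1] and its feeders:
  c0 r0c1: 0 / 0 / 0
  c0 r1c0: 0 / 0 / 0
  c0 r1c1: 0 / 0 / 0
  c1 r0c1: 81 / 9 / 81
  c1 r1c0: 32 / 7 / 32
  c1 r1c1: 0 / 0 / 0
  c2 r0c1: 81 / 9 / 81
  c2 r1c0: 20 / 1 / 20
  c2 r1c1: 130 / 7 / 130
  c3 r0c1: 81 / 9 / 81
  c3 r1c0: 22 / 2 / 22
  c3 r1c1: 88 / 1 / 88
  c4 r0c1: 0 / 0 / 0
  c4 r1c0: 0 / 0 / 0
  c4 r1c1: 95 / 2 / 95

PE[1][1].acc = 95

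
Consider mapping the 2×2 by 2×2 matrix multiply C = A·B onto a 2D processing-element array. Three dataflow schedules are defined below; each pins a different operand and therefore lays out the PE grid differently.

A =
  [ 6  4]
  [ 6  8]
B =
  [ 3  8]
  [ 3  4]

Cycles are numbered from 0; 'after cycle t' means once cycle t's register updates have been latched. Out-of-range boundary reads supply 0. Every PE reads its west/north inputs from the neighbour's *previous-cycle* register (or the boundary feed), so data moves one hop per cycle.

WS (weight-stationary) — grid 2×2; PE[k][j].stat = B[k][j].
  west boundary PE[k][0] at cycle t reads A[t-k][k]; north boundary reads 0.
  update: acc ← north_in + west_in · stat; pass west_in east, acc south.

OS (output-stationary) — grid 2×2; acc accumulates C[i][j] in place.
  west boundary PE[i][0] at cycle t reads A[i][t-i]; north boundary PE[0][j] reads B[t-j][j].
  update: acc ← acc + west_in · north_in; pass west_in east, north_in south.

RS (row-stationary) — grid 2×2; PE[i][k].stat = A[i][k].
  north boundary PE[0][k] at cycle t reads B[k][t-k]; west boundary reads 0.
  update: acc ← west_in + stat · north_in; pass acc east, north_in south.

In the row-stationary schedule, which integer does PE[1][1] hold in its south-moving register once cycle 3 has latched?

register = 4

RS (2×2). Following PE[1][1] plus its west/north inputs:
  @0  [0,1]  acc 0  |  →0  ↓0
  @0  [1,0]  acc 0  |  →0  ↓0
  @0  [1,1]  acc 0  |  →0  ↓0
  @1  [0,1]  acc 30  |  →30  ↓3
  @1  [1,0]  acc 18  |  →18  ↓3
  @1  [1,1]  acc 0  |  →0  ↓0
  @2  [0,1]  acc 64  |  →64  ↓4
  @2  [1,0]  acc 48  |  →48  ↓8
  @2  [1,1]  acc 42  |  →42  ↓3
  @3  [0,1]  acc 0  |  →0  ↓0
  @3  [1,0]  acc 0  |  →0  ↓0
  @3  [1,1]  acc 80  |  →80  ↓4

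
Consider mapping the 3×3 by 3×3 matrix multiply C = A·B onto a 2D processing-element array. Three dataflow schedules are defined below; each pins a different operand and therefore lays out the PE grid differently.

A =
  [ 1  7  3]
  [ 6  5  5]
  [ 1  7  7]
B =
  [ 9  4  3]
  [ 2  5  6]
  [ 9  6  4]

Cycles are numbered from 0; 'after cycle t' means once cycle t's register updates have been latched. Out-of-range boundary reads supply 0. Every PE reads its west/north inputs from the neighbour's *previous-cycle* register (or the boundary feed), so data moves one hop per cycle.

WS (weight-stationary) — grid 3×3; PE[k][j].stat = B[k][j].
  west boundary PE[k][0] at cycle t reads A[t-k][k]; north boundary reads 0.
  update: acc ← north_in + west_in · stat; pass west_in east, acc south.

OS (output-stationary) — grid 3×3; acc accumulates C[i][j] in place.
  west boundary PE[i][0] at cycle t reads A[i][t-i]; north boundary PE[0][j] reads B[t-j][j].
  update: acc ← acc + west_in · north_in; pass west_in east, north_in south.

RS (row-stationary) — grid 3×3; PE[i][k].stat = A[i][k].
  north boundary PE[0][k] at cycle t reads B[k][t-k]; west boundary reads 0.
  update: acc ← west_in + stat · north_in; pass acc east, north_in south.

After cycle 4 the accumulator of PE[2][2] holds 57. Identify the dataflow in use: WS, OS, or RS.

WS (3×3 grid), PE[2][2]:
  cycle 0: PE[2][2] → acc 0, east 0, south 0
  cycle 1: PE[2][2] → acc 0, east 0, south 0
  cycle 2: PE[2][2] → acc 0, east 0, south 0
  cycle 3: PE[2][2] → acc 0, east 0, south 0
  cycle 4: PE[2][2] → acc 57, east 3, south 57
OS (3×3 grid), PE[2][2]:
  cycle 0: PE[2][2] → acc 0, east 0, south 0
  cycle 1: PE[2][2] → acc 0, east 0, south 0
  cycle 2: PE[2][2] → acc 0, east 0, south 0
  cycle 3: PE[2][2] → acc 0, east 0, south 0
  cycle 4: PE[2][2] → acc 3, east 1, south 3
RS (3×3 grid), PE[2][2]:
  cycle 0: PE[2][2] → acc 0, east 0, south 0
  cycle 1: PE[2][2] → acc 0, east 0, south 0
  cycle 2: PE[2][2] → acc 0, east 0, south 0
  cycle 3: PE[2][2] → acc 0, east 0, south 0
  cycle 4: PE[2][2] → acc 86, east 86, south 9

dataflow = WS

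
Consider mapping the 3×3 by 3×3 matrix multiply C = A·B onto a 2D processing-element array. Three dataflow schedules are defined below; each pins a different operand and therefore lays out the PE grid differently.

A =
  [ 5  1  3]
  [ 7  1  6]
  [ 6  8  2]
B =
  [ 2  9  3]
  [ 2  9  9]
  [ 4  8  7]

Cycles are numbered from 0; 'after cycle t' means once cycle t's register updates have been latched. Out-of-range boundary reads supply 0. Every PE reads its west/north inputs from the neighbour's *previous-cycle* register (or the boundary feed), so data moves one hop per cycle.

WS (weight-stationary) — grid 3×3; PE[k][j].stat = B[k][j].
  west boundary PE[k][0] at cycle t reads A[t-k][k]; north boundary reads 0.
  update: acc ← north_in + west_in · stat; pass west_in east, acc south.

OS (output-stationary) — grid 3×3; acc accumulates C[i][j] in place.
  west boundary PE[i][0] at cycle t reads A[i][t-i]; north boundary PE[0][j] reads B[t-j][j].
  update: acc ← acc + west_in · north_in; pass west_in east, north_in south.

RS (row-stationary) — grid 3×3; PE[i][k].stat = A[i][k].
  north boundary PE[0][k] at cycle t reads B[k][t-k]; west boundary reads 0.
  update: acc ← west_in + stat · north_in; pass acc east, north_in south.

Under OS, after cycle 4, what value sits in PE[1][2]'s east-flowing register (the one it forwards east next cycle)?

register = 1

Tracing OS — 3×3 array, target PE[1][2]:
  0: (0,2).acc=0  regs=<0,0>
  0: (1,1).acc=0  regs=<0,0>
  0: (1,2).acc=0  regs=<0,0>
  1: (0,2).acc=0  regs=<0,0>
  1: (1,1).acc=0  regs=<0,0>
  1: (1,2).acc=0  regs=<0,0>
  2: (0,2).acc=15  regs=<5,3>
  2: (1,1).acc=63  regs=<7,9>
  2: (1,2).acc=0  regs=<0,0>
  3: (0,2).acc=24  regs=<1,9>
  3: (1,1).acc=72  regs=<1,9>
  3: (1,2).acc=21  regs=<7,3>
  4: (0,2).acc=45  regs=<3,7>
  4: (1,1).acc=120  regs=<6,8>
  4: (1,2).acc=30  regs=<1,9>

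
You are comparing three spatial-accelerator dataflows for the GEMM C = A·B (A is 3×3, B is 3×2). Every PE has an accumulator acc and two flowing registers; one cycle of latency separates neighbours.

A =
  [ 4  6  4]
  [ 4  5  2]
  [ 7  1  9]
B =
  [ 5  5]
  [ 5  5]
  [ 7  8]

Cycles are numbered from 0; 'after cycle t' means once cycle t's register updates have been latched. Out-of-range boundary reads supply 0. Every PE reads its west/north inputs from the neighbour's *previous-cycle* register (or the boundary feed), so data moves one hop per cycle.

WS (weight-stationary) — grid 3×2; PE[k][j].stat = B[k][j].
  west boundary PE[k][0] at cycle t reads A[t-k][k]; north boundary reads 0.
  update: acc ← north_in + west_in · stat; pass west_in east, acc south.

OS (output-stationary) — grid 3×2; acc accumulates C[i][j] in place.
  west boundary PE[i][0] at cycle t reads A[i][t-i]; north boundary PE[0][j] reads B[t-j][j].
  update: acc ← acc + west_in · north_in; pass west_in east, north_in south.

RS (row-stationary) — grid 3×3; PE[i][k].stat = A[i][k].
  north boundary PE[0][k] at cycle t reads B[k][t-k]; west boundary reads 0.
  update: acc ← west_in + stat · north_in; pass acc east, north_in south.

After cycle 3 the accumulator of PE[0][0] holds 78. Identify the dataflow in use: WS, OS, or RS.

WS (3×2 grid), PE[0][0]:
  t=0 PE[0][0]: acc=20 h=4 v=20
  t=1 PE[0][0]: acc=20 h=4 v=20
  t=2 PE[0][0]: acc=35 h=7 v=35
  t=3 PE[0][0]: acc=0 h=0 v=0
OS (3×2 grid), PE[0][0]:
  t=0 PE[0][0]: acc=20 h=4 v=5
  t=1 PE[0][0]: acc=50 h=6 v=5
  t=2 PE[0][0]: acc=78 h=4 v=7
  t=3 PE[0][0]: acc=78 h=0 v=0
RS (3×3 grid), PE[0][0]:
  t=0 PE[0][0]: acc=20 h=20 v=5
  t=1 PE[0][0]: acc=20 h=20 v=5
  t=2 PE[0][0]: acc=0 h=0 v=0
  t=3 PE[0][0]: acc=0 h=0 v=0

dataflow = OS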